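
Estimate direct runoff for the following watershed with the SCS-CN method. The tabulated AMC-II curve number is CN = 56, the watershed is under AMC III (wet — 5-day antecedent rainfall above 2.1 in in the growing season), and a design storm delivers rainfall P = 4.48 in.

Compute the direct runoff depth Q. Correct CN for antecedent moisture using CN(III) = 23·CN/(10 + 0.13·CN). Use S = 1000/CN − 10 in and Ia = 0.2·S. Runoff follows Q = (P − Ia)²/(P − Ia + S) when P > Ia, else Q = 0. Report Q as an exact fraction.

CN(III) from CN(II)=56: (23·56)/(10 + 0.13·56) = 4025/54 ≈ 74.537
S = 1000/(4025/54) − 10 = 550/161 in ≈ 3.416 in
Ia = 0.2·(550/161) = 110/161 in ≈ 0.683 in
P − Ia = 4.480 − 0.683 = 15282/4025 ≈ 3.797 in (> 0, runoff occurs)
Runoff Q = (P−Ia)²/(P−Ia+S) = (3.797)²/(3.797+3.416) = 58384881/29213450 ≈ 1.999 in

Q = 58384881/29213450 in ≈ 1.999 in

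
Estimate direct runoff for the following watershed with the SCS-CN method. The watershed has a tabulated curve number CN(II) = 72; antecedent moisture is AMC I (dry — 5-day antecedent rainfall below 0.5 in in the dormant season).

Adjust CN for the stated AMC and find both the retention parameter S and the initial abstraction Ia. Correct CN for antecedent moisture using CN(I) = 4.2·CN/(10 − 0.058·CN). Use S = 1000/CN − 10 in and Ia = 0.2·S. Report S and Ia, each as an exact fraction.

S = 250/27 in ≈ 9.259 in; Ia = 50/27 in ≈ 1.852 in

Adjust CN=72 to AMC I: 4.2·72/(10 − 0.058·72) → (1512/5) ÷ (728/125) = 675/13 ≈ 51.923
S = 1000/(675/13) − 10 = 250/27 in ≈ 9.259 in
Initial abstraction Ia = S/5 = (250/27)/5 = 50/27 ≈ 1.852 in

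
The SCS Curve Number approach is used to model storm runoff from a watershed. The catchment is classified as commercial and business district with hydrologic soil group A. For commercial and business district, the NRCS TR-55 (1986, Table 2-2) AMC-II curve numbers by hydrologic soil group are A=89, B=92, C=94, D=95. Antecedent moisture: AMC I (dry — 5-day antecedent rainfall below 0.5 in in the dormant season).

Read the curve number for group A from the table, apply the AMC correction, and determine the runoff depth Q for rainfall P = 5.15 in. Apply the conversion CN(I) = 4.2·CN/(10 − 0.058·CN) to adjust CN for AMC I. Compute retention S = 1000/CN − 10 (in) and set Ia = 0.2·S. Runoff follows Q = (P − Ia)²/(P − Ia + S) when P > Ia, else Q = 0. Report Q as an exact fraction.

NRCS table: commercial and business district, soil group A → CN(II) = 89
Adjust CN=89 to AMC I: 4.2·89/(10 − 0.058·89) → (1869/5) ÷ (2419/500) = 186900/2419 ≈ 77.263
Retention S: 1000/CN − 10 with CN=77.263 → S = 5500/1869 ≈ 2.943 in
Initial abstraction Ia = S/5 = (5500/1869)/5 = 1100/1869 ≈ 0.589 in
Excess rainfall: 5.150 − 0.589 = 4.561 in; P > Ia so Q > 0
Runoff Q = (P−Ia)²/(P−Ia+S) = (4.561)²/(4.561+2.943) = 29072637049/10485351660 ≈ 2.773 in

Q = 29072637049/10485351660 in ≈ 2.773 in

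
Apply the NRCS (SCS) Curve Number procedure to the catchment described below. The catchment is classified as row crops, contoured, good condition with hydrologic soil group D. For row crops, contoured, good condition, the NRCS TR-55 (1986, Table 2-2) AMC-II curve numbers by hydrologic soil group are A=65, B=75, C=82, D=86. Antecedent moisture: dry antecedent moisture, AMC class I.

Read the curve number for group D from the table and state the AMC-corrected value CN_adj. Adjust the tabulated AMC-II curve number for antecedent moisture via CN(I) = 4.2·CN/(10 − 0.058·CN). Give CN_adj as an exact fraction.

NRCS table: row crops, contoured, good condition, soil group D → CN(II) = 86
Dry (AMC I): CN(I) = 4.2·86/(10 − 0.058·86) = (1806/5)/(1253/250) = 12900/179 ≈ 72.067

CN_adj = 12900/179 ≈ 72.067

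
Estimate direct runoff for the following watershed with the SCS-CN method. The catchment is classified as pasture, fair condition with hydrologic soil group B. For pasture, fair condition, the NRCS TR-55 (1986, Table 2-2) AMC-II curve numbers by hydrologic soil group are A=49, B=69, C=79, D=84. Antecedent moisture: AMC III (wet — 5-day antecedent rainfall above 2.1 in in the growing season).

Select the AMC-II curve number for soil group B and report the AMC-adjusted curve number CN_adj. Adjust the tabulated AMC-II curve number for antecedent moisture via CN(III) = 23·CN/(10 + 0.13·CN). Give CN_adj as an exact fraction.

NRCS table: pasture, fair condition, soil group B → CN(II) = 69
Adjust CN=69 to AMC III: 23·69/(10 + 0.13·69) → 1587 ÷ (1897/100) = 158700/1897 ≈ 83.658

CN_adj = 158700/1897 ≈ 83.658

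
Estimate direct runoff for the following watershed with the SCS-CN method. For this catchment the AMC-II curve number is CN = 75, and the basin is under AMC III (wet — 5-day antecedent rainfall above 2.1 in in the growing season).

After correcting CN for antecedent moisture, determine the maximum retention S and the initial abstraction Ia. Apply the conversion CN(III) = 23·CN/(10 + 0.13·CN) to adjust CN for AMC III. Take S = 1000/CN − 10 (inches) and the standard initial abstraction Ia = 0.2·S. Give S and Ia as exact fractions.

S = 100/69 in ≈ 1.449 in; Ia = 20/69 in ≈ 0.290 in

Wet (AMC III): CN(III) = 23·75/(10 + 0.13·75) = 1725/(79/4) = 6900/79 ≈ 87.342
Retention S: 1000/CN − 10 with CN=87.342 → S = 100/69 ≈ 1.449 in
Initial abstraction Ia = S/5 = (100/69)/5 = 20/69 ≈ 0.290 in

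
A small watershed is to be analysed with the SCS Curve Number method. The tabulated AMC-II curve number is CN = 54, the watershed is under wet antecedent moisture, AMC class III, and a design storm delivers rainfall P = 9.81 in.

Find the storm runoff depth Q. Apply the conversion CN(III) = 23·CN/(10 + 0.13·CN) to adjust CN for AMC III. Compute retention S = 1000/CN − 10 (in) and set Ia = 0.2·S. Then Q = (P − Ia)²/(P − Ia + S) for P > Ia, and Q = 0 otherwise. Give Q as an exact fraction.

CN(III) from CN(II)=54: (23·54)/(10 + 0.13·54) = 2700/37 ≈ 72.973
Retention S: 1000/CN − 10 with CN=72.973 → S = 100/27 ≈ 3.704 in
Ia = 0.2S: 0.2·3.704 = 0.741 in (exactly 20/27)
Since P=9.810 > Ia=0.741: effective rainfall P−Ia = 24487/2700 in
Runoff Q = (P−Ia)²/(P−Ia+S) = (9.069)²/(9.069+3.704) = 599613169/93114900 ≈ 6.439 in

Q = 599613169/93114900 in ≈ 6.439 in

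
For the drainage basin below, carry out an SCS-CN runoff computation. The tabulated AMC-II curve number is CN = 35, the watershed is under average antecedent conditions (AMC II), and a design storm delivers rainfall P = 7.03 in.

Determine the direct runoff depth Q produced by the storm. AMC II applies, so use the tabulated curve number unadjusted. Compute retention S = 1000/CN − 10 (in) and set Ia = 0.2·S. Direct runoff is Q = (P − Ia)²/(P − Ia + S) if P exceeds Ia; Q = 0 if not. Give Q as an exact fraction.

Q = 5387041/10724700 in ≈ 0.502 in

CN(II) = 35; AMC II needs no correction.
S = 1000/35 − 10 = 130/7 in ≈ 18.571 in
Ia = 0.2S: 0.2·18.571 = 3.714 in (exactly 26/7)
Since P=7.030 > Ia=3.714: effective rainfall P−Ia = 2321/700 in
Runoff Q = (P−Ia)²/(P−Ia+S) = (3.316)²/(3.316+18.571) = 5387041/10724700 ≈ 0.502 in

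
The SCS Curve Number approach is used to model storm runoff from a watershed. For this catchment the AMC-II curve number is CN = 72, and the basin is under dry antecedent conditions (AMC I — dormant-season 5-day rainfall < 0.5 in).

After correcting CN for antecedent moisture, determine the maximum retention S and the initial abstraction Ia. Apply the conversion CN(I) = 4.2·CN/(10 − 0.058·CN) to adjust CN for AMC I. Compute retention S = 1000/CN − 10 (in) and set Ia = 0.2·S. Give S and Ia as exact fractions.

S = 250/27 in ≈ 9.259 in; Ia = 50/27 in ≈ 1.852 in

CN(I) from CN(II)=72: (4.2·72)/(10 − 0.058·72) = 675/13 ≈ 51.923
Retention S: 1000/CN − 10 with CN=51.923 → S = 250/27 ≈ 9.259 in
Ia = 0.2S: 0.2·9.259 = 1.852 in (exactly 50/27)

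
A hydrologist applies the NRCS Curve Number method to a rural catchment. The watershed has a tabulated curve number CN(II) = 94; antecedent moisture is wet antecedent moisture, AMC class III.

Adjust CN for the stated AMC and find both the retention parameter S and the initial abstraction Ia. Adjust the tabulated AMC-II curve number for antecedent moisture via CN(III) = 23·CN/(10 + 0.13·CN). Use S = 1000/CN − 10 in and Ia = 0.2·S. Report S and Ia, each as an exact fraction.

Wet (AMC III): CN(III) = 23·94/(10 + 0.13·94) = 2162/(1111/50) = 108100/1111 ≈ 97.300
Retention S: 1000/CN − 10 with CN=97.300 → S = 300/1081 ≈ 0.278 in
Initial abstraction Ia = S/5 = (300/1081)/5 = 60/1081 ≈ 0.056 in

S = 300/1081 in ≈ 0.278 in; Ia = 60/1081 in ≈ 0.056 in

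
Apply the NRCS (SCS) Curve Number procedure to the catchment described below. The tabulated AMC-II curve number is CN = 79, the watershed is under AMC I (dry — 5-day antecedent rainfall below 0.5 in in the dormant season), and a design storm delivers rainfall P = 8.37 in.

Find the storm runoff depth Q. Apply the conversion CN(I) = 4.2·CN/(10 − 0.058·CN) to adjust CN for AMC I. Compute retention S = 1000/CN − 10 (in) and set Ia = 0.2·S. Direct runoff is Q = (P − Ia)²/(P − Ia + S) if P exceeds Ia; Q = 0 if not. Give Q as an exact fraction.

Q = 3149791129/838371700 in ≈ 3.757 in

CN(I) from CN(II)=79: (4.2·79)/(10 − 0.058·79) = 7900/129 ≈ 61.240
Retention S: 1000/CN − 10 with CN=61.240 → S = 500/79 ≈ 6.329 in
Initial abstraction Ia = S/5 = (500/79)/5 = 100/79 ≈ 1.266 in
Excess rainfall: 8.370 − 1.266 = 7.104 in; P > Ia so Q > 0
Q: (56123/7900)² ÷ (106123/7900) = 3149791129/838371700 in (≈ 3.757 in)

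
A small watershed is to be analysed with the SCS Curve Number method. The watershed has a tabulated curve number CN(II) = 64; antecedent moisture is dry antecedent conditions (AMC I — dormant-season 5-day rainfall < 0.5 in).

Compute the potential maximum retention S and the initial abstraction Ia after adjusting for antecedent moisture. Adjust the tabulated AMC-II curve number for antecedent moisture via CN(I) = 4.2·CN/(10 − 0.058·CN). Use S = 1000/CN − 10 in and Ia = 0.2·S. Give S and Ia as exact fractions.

S = 375/28 in ≈ 13.393 in; Ia = 75/28 in ≈ 2.679 in

CN(I) from CN(II)=64: (4.2·64)/(10 − 0.058·64) = 5600/131 ≈ 42.748
Max retention: S = 1000/(5600/131) − 10 = 375/28 in (≈ 13.393 in)
Initial abstraction Ia = S/5 = (375/28)/5 = 75/28 ≈ 2.679 in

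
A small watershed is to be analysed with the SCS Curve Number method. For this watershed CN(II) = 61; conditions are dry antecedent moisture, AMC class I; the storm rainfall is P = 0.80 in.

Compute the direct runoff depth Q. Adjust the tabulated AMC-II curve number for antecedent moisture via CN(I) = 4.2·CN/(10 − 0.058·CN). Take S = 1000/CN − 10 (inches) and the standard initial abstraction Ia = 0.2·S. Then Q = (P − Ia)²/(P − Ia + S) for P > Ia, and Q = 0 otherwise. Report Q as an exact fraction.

Q = 0 in ≈ 0.000 in

Dry (AMC I): CN(I) = 4.2·61/(10 − 0.058·61) = (1281/5)/(3231/500) = 42700/1077 ≈ 39.647
Max retention: S = 1000/(42700/1077) − 10 = 6500/427 in (≈ 15.222 in)
Ia = 0.2S: 0.2·15.222 = 3.044 in (exactly 1300/427)
P = 0.800 ≤ Ia = 3.044 in: entire storm abstracted, Q = 0.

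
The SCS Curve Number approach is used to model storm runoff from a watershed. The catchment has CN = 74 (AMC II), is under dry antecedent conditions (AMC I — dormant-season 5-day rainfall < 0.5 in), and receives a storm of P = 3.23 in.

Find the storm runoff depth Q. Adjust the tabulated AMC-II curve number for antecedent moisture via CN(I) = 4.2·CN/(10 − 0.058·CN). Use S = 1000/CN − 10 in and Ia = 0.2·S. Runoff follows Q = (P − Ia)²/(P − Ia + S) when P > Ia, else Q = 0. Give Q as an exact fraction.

Dry (AMC I): CN(I) = 4.2·74/(10 − 0.058·74) = (1554/5)/(1427/250) = 77700/1427 ≈ 54.450
S = 1000/(77700/1427) − 10 = 6500/777 in ≈ 8.366 in
Ia = 0.2·(6500/777) = 1300/777 in ≈ 1.673 in
Since P=3.230 > Ia=1.673: effective rainfall P−Ia = 120971/77700 in
Runoff Q = (P−Ia)²/(P−Ia+S) = (1.557)²/(1.557+8.366) = 14633982841/59904446700 ≈ 0.244 in

Q = 14633982841/59904446700 in ≈ 0.244 in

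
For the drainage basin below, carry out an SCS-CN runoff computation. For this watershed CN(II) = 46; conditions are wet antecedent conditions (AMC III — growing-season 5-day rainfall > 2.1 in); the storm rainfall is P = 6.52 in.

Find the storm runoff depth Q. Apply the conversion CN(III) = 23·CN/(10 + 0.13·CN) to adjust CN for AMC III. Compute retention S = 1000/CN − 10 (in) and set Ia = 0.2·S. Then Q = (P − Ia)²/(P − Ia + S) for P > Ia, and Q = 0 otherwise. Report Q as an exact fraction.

Q = 5289216529/1854502075 in ≈ 2.852 in

Wet (AMC III): CN(III) = 23·46/(10 + 0.13·46) = 1058/(799/50) = 52900/799 ≈ 66.208
Max retention: S = 1000/(52900/799) − 10 = 2700/529 in (≈ 5.104 in)
Initial abstraction Ia = S/5 = (2700/529)/5 = 540/529 ≈ 1.021 in
P − Ia = 6.520 − 1.021 = 72727/13225 ≈ 5.499 in (> 0, runoff occurs)
Runoff Q = (P−Ia)²/(P−Ia+S) = (5.499)²/(5.499+5.104) = 5289216529/1854502075 ≈ 2.852 in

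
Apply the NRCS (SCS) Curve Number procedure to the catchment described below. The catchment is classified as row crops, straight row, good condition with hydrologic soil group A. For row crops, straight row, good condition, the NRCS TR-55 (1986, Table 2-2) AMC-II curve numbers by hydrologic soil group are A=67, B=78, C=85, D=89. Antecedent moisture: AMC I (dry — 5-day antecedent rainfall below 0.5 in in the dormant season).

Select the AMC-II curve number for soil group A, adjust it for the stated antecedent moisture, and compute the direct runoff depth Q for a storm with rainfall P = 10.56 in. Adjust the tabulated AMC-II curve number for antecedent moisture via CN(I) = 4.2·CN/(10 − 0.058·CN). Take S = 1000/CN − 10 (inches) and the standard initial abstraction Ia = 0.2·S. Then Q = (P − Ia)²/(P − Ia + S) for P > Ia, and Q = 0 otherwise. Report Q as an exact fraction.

NRCS table: row crops, straight row, good condition, soil group A → CN(II) = 67
Adjust CN=67 to AMC I: 4.2·67/(10 − 0.058·67) → (1407/5) ÷ (3057/500) = 46900/1019 ≈ 46.026
S = 1000/(46900/1019) − 10 = 5500/469 in ≈ 11.727 in
Ia = 0.2S: 0.2·11.727 = 2.345 in (exactly 1100/469)
P − Ia = 10.560 − 2.345 = 96316/11725 ≈ 8.215 in (> 0, runoff occurs)
Q: (96316/11725)² ÷ (233816/11725) = 105417862/31153325 in (≈ 3.384 in)

Q = 105417862/31153325 in ≈ 3.384 in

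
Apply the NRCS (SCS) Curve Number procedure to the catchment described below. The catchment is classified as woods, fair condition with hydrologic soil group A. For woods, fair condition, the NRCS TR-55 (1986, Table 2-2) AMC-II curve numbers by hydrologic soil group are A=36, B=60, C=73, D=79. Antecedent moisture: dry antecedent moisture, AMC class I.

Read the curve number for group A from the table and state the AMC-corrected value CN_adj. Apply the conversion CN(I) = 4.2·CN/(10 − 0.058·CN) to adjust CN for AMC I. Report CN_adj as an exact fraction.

CN_adj = 18900/989 ≈ 19.110

NRCS table: woods, fair condition, soil group A → CN(II) = 36
CN(I) from CN(II)=36: (4.2·36)/(10 − 0.058·36) = 18900/989 ≈ 19.110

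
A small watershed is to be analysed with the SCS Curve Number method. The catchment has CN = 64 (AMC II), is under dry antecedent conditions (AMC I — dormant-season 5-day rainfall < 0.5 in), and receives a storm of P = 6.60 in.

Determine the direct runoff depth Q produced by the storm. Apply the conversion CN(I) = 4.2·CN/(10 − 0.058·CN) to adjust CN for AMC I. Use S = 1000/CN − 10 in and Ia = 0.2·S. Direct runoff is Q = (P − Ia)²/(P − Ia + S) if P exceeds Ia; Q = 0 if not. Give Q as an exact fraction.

Adjust CN=64 to AMC I: 4.2·64/(10 − 0.058·64) → (1344/5) ÷ (786/125) = 5600/131 ≈ 42.748
S = 1000/(5600/131) − 10 = 375/28 in ≈ 13.393 in
Initial abstraction Ia = S/5 = (375/28)/5 = 75/28 ≈ 2.679 in
Since P=6.600 > Ia=2.679: effective rainfall P−Ia = 549/140 in
Q: (549/140)² ÷ (606/35) = 100467/113120 in (≈ 0.888 in)

Q = 100467/113120 in ≈ 0.888 in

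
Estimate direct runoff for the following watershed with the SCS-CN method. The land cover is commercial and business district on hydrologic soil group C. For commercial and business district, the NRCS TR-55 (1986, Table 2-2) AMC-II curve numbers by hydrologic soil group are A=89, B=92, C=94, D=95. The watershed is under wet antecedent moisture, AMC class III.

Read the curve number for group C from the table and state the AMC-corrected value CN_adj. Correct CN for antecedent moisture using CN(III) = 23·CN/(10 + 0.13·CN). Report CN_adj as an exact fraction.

NRCS table: commercial and business district, soil group C → CN(II) = 94
Adjust CN=94 to AMC III: 23·94/(10 + 0.13·94) → 2162 ÷ (1111/50) = 108100/1111 ≈ 97.300

CN_adj = 108100/1111 ≈ 97.300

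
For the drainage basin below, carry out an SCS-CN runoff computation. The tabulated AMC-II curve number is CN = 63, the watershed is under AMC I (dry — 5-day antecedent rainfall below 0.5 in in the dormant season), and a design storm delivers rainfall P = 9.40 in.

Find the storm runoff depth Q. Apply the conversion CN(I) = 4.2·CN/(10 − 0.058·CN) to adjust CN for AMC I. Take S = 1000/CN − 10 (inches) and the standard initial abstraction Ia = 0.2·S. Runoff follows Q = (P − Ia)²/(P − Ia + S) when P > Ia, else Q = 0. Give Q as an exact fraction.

Adjust CN=63 to AMC I: 4.2·63/(10 − 0.058·63) → (1323/5) ÷ (3173/500) = 132300/3173 ≈ 41.696
S = 1000/(132300/3173) − 10 = 18500/1323 in ≈ 13.983 in
Ia = 0.2·(18500/1323) = 3700/1323 in ≈ 2.797 in
P − Ia = 9.400 − 2.797 = 43681/6615 ≈ 6.603 in (> 0, runoff occurs)
Q = (43681/6615)²/((43681/6615) + 18500/1323) = (1908029761/43758225)/(136181/6615) = 1908029761/900837315 in ≈ 2.118 in

Q = 1908029761/900837315 in ≈ 2.118 in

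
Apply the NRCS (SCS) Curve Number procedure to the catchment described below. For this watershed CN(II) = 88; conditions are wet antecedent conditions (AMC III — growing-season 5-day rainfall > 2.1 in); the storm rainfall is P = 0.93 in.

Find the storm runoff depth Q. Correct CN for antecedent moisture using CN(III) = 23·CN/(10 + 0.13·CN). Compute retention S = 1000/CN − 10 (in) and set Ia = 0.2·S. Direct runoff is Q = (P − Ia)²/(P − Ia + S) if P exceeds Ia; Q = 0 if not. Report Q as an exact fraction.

Q = 140479947/299627900 in ≈ 0.469 in

Wet (AMC III): CN(III) = 23·88/(10 + 0.13·88) = 2024/(536/25) = 6325/67 ≈ 94.403
Max retention: S = 1000/(6325/67) − 10 = 150/253 in (≈ 0.593 in)
Ia = 0.2·(150/253) = 30/253 in ≈ 0.119 in
Since P=0.930 > Ia=0.119: effective rainfall P−Ia = 20529/25300 in
Runoff Q = (P−Ia)²/(P−Ia+S) = (0.811)²/(0.811+0.593) = 140479947/299627900 ≈ 0.469 in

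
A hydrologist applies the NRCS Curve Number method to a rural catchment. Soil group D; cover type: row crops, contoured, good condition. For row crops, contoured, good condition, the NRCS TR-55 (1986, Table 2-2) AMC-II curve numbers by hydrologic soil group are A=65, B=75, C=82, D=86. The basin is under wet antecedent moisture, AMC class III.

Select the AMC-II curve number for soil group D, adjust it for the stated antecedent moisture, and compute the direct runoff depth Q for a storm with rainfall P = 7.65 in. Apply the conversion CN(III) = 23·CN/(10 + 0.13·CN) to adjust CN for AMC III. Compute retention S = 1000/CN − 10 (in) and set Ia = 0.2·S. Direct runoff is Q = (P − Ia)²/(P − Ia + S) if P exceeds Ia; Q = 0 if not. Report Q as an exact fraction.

Q = 22057299289/3214586260 in ≈ 6.862 in

NRCS table: row crops, contoured, good condition, soil group D → CN(II) = 86
Adjust CN=86 to AMC III: 23·86/(10 + 0.13·86) → 1978 ÷ (1059/50) = 98900/1059 ≈ 93.390
Retention S: 1000/CN − 10 with CN=93.390 → S = 700/989 ≈ 0.708 in
Ia = 0.2S: 0.2·0.708 = 0.142 in (exactly 140/989)
Since P=7.650 > Ia=0.142: effective rainfall P−Ia = 148517/19780 in
Q: (148517/19780)² ÷ (162517/19780) = 22057299289/3214586260 in (≈ 6.862 in)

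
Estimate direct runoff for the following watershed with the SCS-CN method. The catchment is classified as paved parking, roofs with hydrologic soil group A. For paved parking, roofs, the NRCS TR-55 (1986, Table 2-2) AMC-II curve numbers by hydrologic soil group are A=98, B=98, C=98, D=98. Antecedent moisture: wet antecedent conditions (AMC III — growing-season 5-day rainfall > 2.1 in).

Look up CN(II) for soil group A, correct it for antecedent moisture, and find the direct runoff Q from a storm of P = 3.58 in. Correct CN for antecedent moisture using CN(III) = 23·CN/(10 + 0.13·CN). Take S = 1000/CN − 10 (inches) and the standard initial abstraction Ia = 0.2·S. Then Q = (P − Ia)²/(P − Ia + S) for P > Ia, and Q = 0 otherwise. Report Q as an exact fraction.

Q = 40293737289/11593054550 in ≈ 3.476 in

NRCS table: paved parking, roofs, soil group A → CN(II) = 98
Adjust CN=98 to AMC III: 23·98/(10 + 0.13·98) → 2254 ÷ (1137/50) = 112700/1137 ≈ 99.120
Max retention: S = 1000/(112700/1137) − 10 = 100/1127 in (≈ 0.089 in)
Ia = 0.2·(100/1127) = 20/1127 in ≈ 0.018 in
Excess rainfall: 3.580 − 0.018 = 3.562 in; P > Ia so Q > 0
Q = (200733/56350)²/((200733/56350) + 100/1127) = (40293737289/3175322500)/(205733/56350) = 40293737289/11593054550 in ≈ 3.476 in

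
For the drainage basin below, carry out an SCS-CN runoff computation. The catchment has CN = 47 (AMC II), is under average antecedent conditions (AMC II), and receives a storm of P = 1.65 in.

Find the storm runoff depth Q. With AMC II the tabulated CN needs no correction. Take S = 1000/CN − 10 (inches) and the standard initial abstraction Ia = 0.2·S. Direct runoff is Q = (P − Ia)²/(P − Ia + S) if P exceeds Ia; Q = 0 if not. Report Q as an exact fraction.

AMC II — tabulated CN = 47 applies directly.
Max retention: S = 1000/47 − 10 = 530/47 in (≈ 11.277 in)
Initial abstraction Ia = S/5 = (530/47)/5 = 106/47 ≈ 2.255 in
P = 1.650 ≤ Ia = 2.255 in: entire storm abstracted, Q = 0.

Q = 0 in ≈ 0.000 in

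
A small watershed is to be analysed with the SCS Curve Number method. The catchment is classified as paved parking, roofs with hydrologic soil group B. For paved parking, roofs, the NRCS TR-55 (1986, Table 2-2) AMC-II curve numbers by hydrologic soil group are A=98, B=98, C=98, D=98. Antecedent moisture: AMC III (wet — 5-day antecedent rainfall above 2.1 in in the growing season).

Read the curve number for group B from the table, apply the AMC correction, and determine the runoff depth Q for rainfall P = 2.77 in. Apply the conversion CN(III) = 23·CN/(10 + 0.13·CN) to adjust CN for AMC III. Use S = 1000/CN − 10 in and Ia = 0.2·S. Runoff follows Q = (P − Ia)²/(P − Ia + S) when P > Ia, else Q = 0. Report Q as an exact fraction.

Q = 96211012041/36084173300 in ≈ 2.666 in

NRCS table: paved parking, roofs, soil group B → CN(II) = 98
CN(III) from CN(II)=98: (23·98)/(10 + 0.13·98) = 112700/1137 ≈ 99.120
Max retention: S = 1000/(112700/1137) − 10 = 100/1127 in (≈ 0.089 in)
Ia = 0.2S: 0.2·0.089 = 0.018 in (exactly 20/1127)
Excess rainfall: 2.770 − 0.018 = 2.752 in; P > Ia so Q > 0
Q: (310179/112700)² ÷ (320179/112700) = 96211012041/36084173300 in (≈ 2.666 in)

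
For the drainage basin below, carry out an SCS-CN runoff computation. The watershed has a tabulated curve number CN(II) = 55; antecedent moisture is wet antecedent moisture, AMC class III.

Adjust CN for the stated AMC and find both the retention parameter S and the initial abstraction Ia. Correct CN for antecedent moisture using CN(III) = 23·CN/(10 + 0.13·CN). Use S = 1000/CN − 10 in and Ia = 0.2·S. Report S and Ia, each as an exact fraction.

Wet (AMC III): CN(III) = 23·55/(10 + 0.13·55) = 1265/(343/20) = 25300/343 ≈ 73.761
Retention S: 1000/CN − 10 with CN=73.761 → S = 900/253 ≈ 3.557 in
Initial abstraction Ia = S/5 = (900/253)/5 = 180/253 ≈ 0.711 in

S = 900/253 in ≈ 3.557 in; Ia = 180/253 in ≈ 0.711 in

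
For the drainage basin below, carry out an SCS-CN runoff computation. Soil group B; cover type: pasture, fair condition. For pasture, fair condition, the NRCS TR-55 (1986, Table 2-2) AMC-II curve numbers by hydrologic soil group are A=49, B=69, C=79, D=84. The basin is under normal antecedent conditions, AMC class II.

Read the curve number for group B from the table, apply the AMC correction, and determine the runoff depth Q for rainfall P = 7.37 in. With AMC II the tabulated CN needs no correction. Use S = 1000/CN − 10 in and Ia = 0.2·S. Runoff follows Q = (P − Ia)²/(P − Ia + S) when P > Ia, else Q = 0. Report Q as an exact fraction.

Q = 1993890409/522005700 in ≈ 3.820 in

NRCS table: pasture, fair condition, soil group B → CN(II) = 69
AMC II — tabulated CN = 69 applies directly.
S = 1000/69 − 10 = 310/69 in ≈ 4.493 in
Initial abstraction Ia = S/5 = (310/69)/5 = 62/69 ≈ 0.899 in
Since P=7.370 > Ia=0.899: effective rainfall P−Ia = 44653/6900 in
Q = (44653/6900)²/((44653/6900) + 310/69) = (1993890409/47610000)/(75653/6900) = 1993890409/522005700 in ≈ 3.820 in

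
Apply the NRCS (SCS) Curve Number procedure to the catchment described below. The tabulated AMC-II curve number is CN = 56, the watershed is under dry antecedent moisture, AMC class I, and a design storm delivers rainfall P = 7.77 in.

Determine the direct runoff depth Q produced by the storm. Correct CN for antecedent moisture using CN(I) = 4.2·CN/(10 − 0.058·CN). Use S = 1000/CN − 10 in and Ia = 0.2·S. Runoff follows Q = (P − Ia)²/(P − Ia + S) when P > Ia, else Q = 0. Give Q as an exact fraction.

Dry (AMC I): CN(I) = 4.2·56/(10 − 0.058·56) = (1176/5)/(844/125) = 7350/211 ≈ 34.834
Retention S: 1000/CN − 10 with CN=34.834 → S = 2750/147 ≈ 18.707 in
Initial abstraction Ia = S/5 = (2750/147)/5 = 550/147 ≈ 3.741 in
P − Ia = 7.770 − 3.741 = 59219/14700 ≈ 4.029 in (> 0, runoff occurs)
Q = (59219/14700)²/((59219/14700) + 2750/147) = (3506889961/216090000)/(334219/14700) = 3506889961/4913019300 in ≈ 0.714 in

Q = 3506889961/4913019300 in ≈ 0.714 in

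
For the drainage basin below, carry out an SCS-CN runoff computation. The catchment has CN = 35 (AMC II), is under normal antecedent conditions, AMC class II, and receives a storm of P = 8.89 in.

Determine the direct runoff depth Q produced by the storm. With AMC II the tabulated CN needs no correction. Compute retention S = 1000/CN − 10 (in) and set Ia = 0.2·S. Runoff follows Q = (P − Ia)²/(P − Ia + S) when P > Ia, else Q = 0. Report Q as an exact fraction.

Q = 13126129/11636100 in ≈ 1.128 in

Average conditions: CN = 35 (no AMC adjustment).
Max retention: S = 1000/35 − 10 = 130/7 in (≈ 18.571 in)
Ia = 0.2S: 0.2·18.571 = 3.714 in (exactly 26/7)
Excess rainfall: 8.890 − 3.714 = 5.176 in; P > Ia so Q > 0
Q: (3623/700)² ÷ (16623/700) = 13126129/11636100 in (≈ 1.128 in)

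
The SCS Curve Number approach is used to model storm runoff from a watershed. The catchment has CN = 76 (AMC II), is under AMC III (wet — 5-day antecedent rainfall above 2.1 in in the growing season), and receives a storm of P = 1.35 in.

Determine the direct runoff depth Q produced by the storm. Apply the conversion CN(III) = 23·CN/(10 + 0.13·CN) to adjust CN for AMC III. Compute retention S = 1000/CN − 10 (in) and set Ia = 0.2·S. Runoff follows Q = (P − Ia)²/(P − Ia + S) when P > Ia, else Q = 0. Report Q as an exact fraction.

Q = 29447067/62342420 in ≈ 0.472 in

Adjust CN=76 to AMC III: 23·76/(10 + 0.13·76) → 1748 ÷ (497/25) = 43700/497 ≈ 87.928
Max retention: S = 1000/(43700/497) − 10 = 600/437 in (≈ 1.373 in)
Initial abstraction Ia = S/5 = (600/437)/5 = 120/437 ≈ 0.275 in
Excess rainfall: 1.350 − 0.275 = 1.075 in; P > Ia so Q > 0
Runoff Q = (P−Ia)²/(P−Ia+S) = (1.075)²/(1.075+1.373) = 29447067/62342420 ≈ 0.472 in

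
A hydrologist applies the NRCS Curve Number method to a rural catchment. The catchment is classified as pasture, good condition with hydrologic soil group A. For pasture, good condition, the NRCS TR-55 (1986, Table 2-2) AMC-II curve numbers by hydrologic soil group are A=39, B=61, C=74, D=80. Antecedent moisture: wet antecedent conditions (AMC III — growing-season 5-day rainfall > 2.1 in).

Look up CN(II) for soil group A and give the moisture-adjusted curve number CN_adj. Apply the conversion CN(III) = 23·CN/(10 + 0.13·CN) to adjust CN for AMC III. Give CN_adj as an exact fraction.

CN_adj = 89700/1507 ≈ 59.522

NRCS table: pasture, good condition, soil group A → CN(II) = 39
Adjust CN=39 to AMC III: 23·39/(10 + 0.13·39) → 897 ÷ (1507/100) = 89700/1507 ≈ 59.522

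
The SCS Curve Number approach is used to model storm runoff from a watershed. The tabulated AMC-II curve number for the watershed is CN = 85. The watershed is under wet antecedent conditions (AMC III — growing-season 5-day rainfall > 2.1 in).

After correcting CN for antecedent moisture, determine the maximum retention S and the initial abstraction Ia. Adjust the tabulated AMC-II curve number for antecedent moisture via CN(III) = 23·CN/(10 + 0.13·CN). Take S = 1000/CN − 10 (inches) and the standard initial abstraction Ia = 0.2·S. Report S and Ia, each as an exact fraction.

S = 300/391 in ≈ 0.767 in; Ia = 60/391 in ≈ 0.153 in

Wet (AMC III): CN(III) = 23·85/(10 + 0.13·85) = 1955/(421/20) = 39100/421 ≈ 92.874
Retention S: 1000/CN − 10 with CN=92.874 → S = 300/391 ≈ 0.767 in
Ia = 0.2S: 0.2·0.767 = 0.153 in (exactly 60/391)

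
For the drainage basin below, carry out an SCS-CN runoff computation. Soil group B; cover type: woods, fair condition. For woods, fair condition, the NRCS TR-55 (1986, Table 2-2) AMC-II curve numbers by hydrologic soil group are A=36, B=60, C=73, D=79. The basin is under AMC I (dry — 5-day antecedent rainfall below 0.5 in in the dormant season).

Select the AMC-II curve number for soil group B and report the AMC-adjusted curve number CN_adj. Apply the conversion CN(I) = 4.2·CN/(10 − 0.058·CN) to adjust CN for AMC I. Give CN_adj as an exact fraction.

CN_adj = 6300/163 ≈ 38.650

NRCS table: woods, fair condition, soil group B → CN(II) = 60
CN(I) from CN(II)=60: (4.2·60)/(10 − 0.058·60) = 6300/163 ≈ 38.650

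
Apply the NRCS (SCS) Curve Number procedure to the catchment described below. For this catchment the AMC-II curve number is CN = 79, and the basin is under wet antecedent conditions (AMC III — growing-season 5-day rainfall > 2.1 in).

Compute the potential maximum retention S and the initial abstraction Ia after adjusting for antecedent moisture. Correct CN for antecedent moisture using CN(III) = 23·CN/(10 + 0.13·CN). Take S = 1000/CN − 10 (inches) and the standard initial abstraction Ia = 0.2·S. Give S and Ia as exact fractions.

S = 2100/1817 in ≈ 1.156 in; Ia = 420/1817 in ≈ 0.231 in

Wet (AMC III): CN(III) = 23·79/(10 + 0.13·79) = 1817/(2027/100) = 181700/2027 ≈ 89.640
S = 1000/(181700/2027) − 10 = 2100/1817 in ≈ 1.156 in
Initial abstraction Ia = S/5 = (2100/1817)/5 = 420/1817 ≈ 0.231 in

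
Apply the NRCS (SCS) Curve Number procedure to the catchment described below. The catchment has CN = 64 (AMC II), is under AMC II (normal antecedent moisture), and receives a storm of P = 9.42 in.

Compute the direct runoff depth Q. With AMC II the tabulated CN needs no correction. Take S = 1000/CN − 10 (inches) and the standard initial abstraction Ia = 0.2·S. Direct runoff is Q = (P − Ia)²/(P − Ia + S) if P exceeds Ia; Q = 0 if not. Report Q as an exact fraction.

CN(II) = 64; AMC II needs no correction.
Max retention: S = 1000/64 − 10 = 45/8 in (≈ 5.625 in)
Ia = 0.2S: 0.2·5.625 = 1.125 in (exactly 9/8)
Since P=9.420 > Ia=1.125: effective rainfall P−Ia = 1659/200 in
Runoff Q = (P−Ia)²/(P−Ia+S) = (8.295)²/(8.295+5.625) = 917427/185600 ≈ 4.943 in

Q = 917427/185600 in ≈ 4.943 in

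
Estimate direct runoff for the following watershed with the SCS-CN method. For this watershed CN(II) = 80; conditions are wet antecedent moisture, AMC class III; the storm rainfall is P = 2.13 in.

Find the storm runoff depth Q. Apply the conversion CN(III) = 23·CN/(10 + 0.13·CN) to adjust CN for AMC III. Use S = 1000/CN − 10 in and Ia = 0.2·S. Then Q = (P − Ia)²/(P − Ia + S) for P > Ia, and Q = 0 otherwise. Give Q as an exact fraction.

CN(III) from CN(II)=80: (23·80)/(10 + 0.13·80) = 4600/51 ≈ 90.196
Max retention: S = 1000/(4600/51) − 10 = 25/23 in (≈ 1.087 in)
Initial abstraction Ia = S/5 = (25/23)/5 = 5/23 ≈ 0.217 in
P − Ia = 2.130 − 0.217 = 4399/2300 ≈ 1.913 in (> 0, runoff occurs)
Q: (4399/2300)² ÷ (6899/2300) = 19351201/15867700 in (≈ 1.220 in)

Q = 19351201/15867700 in ≈ 1.220 in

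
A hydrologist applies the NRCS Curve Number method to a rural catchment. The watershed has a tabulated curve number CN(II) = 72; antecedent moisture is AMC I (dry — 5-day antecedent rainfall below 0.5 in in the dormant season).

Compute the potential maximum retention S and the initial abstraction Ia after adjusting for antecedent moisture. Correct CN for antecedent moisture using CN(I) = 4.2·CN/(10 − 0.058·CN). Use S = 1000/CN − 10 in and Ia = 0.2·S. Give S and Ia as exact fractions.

Adjust CN=72 to AMC I: 4.2·72/(10 − 0.058·72) → (1512/5) ÷ (728/125) = 675/13 ≈ 51.923
S = 1000/(675/13) − 10 = 250/27 in ≈ 9.259 in
Initial abstraction Ia = S/5 = (250/27)/5 = 50/27 ≈ 1.852 in

S = 250/27 in ≈ 9.259 in; Ia = 50/27 in ≈ 1.852 in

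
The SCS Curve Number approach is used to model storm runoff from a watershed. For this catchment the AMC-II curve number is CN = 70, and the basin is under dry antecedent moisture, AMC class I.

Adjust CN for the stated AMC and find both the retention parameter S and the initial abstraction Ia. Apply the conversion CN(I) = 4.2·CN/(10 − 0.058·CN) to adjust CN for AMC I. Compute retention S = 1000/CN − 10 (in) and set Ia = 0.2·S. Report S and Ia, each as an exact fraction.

S = 500/49 in ≈ 10.204 in; Ia = 100/49 in ≈ 2.041 in

Dry (AMC I): CN(I) = 4.2·70/(10 − 0.058·70) = 294/(297/50) = 4900/99 ≈ 49.495
Retention S: 1000/CN − 10 with CN=49.495 → S = 500/49 ≈ 10.204 in
Ia = 0.2·(500/49) = 100/49 in ≈ 2.041 in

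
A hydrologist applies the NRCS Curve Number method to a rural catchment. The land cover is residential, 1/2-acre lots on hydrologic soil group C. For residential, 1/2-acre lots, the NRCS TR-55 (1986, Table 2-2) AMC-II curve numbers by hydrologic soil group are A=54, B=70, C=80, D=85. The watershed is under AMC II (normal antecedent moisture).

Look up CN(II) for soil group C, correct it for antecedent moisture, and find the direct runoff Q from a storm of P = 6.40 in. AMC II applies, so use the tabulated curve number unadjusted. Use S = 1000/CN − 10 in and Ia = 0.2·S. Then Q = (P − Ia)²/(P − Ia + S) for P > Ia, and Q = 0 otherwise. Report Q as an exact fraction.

Q = 3481/840 in ≈ 4.144 in

NRCS table: residential, 1/2-acre lots, soil group C → CN(II) = 80
CN(II) = 80; AMC II needs no correction.
S = 1000/80 − 10 = 5/2 in ≈ 2.500 in
Initial abstraction Ia = S/5 = (5/2)/5 = 1/2 ≈ 0.500 in
P − Ia = 6.400 − 0.500 = 59/10 ≈ 5.900 in (> 0, runoff occurs)
Q = (59/10)²/((59/10) + 5/2) = (3481/100)/(42/5) = 3481/840 in ≈ 4.144 in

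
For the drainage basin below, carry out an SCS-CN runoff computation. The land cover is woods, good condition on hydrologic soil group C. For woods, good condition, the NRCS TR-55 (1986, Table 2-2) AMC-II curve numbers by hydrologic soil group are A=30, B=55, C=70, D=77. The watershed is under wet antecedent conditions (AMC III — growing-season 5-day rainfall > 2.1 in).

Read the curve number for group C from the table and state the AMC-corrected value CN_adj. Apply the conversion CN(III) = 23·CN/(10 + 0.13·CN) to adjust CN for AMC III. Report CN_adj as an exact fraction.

CN_adj = 16100/191 ≈ 84.293

NRCS table: woods, good condition, soil group C → CN(II) = 70
Wet (AMC III): CN(III) = 23·70/(10 + 0.13·70) = 1610/(191/10) = 16100/191 ≈ 84.293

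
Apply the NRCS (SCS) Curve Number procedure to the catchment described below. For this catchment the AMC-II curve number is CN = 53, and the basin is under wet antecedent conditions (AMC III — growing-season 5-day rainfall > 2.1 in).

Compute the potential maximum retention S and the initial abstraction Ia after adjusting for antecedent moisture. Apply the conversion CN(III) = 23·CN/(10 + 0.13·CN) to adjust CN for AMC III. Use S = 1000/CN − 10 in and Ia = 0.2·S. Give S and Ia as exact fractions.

S = 4700/1219 in ≈ 3.856 in; Ia = 940/1219 in ≈ 0.771 in

Wet (AMC III): CN(III) = 23·53/(10 + 0.13·53) = 1219/(1689/100) = 121900/1689 ≈ 72.173
Retention S: 1000/CN − 10 with CN=72.173 → S = 4700/1219 ≈ 3.856 in
Initial abstraction Ia = S/5 = (4700/1219)/5 = 940/1219 ≈ 0.771 in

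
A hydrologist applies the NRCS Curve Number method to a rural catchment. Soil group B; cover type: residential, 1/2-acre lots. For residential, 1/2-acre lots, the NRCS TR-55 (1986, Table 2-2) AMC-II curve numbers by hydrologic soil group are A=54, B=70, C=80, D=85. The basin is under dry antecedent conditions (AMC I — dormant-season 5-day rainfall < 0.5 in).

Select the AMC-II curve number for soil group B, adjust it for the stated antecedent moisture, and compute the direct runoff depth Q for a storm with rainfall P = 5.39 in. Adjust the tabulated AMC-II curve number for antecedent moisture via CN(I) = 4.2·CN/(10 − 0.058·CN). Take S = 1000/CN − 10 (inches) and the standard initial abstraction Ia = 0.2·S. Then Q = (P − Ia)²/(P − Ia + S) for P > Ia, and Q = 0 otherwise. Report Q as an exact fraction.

Q = 269320921/325413900 in ≈ 0.828 in

NRCS table: residential, 1/2-acre lots, soil group B → CN(II) = 70
Adjust CN=70 to AMC I: 4.2·70/(10 − 0.058·70) → 294 ÷ (297/50) = 4900/99 ≈ 49.495
Max retention: S = 1000/(4900/99) − 10 = 500/49 in (≈ 10.204 in)
Initial abstraction Ia = S/5 = (500/49)/5 = 100/49 ≈ 2.041 in
P − Ia = 5.390 − 2.041 = 16411/4900 ≈ 3.349 in (> 0, runoff occurs)
Q: (16411/4900)² ÷ (66411/4900) = 269320921/325413900 in (≈ 0.828 in)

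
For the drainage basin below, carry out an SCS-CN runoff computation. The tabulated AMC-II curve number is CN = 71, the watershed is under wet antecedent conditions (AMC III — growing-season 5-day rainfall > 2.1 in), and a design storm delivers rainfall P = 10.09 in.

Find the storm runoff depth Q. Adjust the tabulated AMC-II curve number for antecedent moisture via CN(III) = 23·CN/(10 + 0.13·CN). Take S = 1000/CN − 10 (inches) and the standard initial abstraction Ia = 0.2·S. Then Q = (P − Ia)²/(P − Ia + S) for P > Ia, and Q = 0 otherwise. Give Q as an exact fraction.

Q = 2527136551809/306954520100 in ≈ 8.233 in

Wet (AMC III): CN(III) = 23·71/(10 + 0.13·71) = 1633/(1923/100) = 163300/1923 ≈ 84.919
Retention S: 1000/CN − 10 with CN=84.919 → S = 2900/1633 ≈ 1.776 in
Ia = 0.2S: 0.2·1.776 = 0.355 in (exactly 580/1633)
Excess rainfall: 10.090 − 0.355 = 9.735 in; P > Ia so Q > 0
Q = (1589697/163300)²/((1589697/163300) + 2900/1633) = (2527136551809/26666890000)/(1879697/163300) = 2527136551809/306954520100 in ≈ 8.233 in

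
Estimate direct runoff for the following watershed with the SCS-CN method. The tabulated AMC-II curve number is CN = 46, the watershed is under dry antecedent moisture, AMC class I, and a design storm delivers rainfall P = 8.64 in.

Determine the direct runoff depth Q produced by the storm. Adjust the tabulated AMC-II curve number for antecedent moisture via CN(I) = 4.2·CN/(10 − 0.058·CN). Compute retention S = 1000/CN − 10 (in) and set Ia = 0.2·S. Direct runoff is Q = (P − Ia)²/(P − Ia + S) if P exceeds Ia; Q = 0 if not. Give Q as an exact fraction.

CN(I) from CN(II)=46: (4.2·46)/(10 − 0.058·46) = 16100/611 ≈ 26.350
Retention S: 1000/CN − 10 with CN=26.350 → S = 4500/161 ≈ 27.950 in
Ia = 0.2S: 0.2·27.950 = 5.590 in (exactly 900/161)
P − Ia = 8.640 − 5.590 = 12276/4025 ≈ 3.050 in (> 0, runoff occurs)
Runoff Q = (P−Ia)²/(P−Ia+S) = (3.050)²/(3.050+27.950) = 2093058/6975325 ≈ 0.300 in

Q = 2093058/6975325 in ≈ 0.300 in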